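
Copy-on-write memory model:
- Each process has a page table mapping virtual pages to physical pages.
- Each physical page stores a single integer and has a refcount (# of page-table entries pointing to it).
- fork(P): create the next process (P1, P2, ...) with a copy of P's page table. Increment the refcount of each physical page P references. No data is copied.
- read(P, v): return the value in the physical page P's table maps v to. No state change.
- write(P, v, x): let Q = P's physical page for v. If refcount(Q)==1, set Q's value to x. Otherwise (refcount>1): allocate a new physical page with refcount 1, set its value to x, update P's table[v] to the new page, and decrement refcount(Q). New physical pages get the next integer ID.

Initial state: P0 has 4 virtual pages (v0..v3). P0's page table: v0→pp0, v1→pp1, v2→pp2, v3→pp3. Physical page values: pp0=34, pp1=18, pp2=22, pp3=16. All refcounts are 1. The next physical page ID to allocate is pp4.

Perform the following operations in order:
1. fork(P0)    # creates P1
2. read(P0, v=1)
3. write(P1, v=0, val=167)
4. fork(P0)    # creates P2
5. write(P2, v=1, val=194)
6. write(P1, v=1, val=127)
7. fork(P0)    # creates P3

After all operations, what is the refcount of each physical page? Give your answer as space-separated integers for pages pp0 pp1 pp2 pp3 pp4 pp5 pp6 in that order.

Op 1: fork(P0) -> P1. 4 ppages; refcounts: pp0:2 pp1:2 pp2:2 pp3:2
Op 2: read(P0, v1) -> 18. No state change.
Op 3: write(P1, v0, 167). refcount(pp0)=2>1 -> COPY to pp4. 5 ppages; refcounts: pp0:1 pp1:2 pp2:2 pp3:2 pp4:1
Op 4: fork(P0) -> P2. 5 ppages; refcounts: pp0:2 pp1:3 pp2:3 pp3:3 pp4:1
Op 5: write(P2, v1, 194). refcount(pp1)=3>1 -> COPY to pp5. 6 ppages; refcounts: pp0:2 pp1:2 pp2:3 pp3:3 pp4:1 pp5:1
Op 6: write(P1, v1, 127). refcount(pp1)=2>1 -> COPY to pp6. 7 ppages; refcounts: pp0:2 pp1:1 pp2:3 pp3:3 pp4:1 pp5:1 pp6:1
Op 7: fork(P0) -> P3. 7 ppages; refcounts: pp0:3 pp1:2 pp2:4 pp3:4 pp4:1 pp5:1 pp6:1

Answer: 3 2 4 4 1 1 1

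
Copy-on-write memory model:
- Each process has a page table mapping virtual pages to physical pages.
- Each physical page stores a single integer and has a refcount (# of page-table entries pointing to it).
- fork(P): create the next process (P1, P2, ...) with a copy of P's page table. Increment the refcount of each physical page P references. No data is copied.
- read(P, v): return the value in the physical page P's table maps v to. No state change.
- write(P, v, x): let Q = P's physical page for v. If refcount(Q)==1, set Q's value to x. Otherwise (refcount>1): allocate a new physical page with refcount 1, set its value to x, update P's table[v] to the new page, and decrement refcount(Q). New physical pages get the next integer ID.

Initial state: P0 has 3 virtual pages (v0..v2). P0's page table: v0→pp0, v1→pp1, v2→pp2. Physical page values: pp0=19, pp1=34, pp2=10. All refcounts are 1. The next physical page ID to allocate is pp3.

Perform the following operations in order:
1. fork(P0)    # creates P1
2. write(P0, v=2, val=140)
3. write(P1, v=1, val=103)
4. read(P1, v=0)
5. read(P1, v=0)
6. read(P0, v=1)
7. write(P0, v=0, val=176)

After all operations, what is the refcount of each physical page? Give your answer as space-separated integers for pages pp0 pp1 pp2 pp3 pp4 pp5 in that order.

Answer: 1 1 1 1 1 1

Derivation:
Op 1: fork(P0) -> P1. 3 ppages; refcounts: pp0:2 pp1:2 pp2:2
Op 2: write(P0, v2, 140). refcount(pp2)=2>1 -> COPY to pp3. 4 ppages; refcounts: pp0:2 pp1:2 pp2:1 pp3:1
Op 3: write(P1, v1, 103). refcount(pp1)=2>1 -> COPY to pp4. 5 ppages; refcounts: pp0:2 pp1:1 pp2:1 pp3:1 pp4:1
Op 4: read(P1, v0) -> 19. No state change.
Op 5: read(P1, v0) -> 19. No state change.
Op 6: read(P0, v1) -> 34. No state change.
Op 7: write(P0, v0, 176). refcount(pp0)=2>1 -> COPY to pp5. 6 ppages; refcounts: pp0:1 pp1:1 pp2:1 pp3:1 pp4:1 pp5:1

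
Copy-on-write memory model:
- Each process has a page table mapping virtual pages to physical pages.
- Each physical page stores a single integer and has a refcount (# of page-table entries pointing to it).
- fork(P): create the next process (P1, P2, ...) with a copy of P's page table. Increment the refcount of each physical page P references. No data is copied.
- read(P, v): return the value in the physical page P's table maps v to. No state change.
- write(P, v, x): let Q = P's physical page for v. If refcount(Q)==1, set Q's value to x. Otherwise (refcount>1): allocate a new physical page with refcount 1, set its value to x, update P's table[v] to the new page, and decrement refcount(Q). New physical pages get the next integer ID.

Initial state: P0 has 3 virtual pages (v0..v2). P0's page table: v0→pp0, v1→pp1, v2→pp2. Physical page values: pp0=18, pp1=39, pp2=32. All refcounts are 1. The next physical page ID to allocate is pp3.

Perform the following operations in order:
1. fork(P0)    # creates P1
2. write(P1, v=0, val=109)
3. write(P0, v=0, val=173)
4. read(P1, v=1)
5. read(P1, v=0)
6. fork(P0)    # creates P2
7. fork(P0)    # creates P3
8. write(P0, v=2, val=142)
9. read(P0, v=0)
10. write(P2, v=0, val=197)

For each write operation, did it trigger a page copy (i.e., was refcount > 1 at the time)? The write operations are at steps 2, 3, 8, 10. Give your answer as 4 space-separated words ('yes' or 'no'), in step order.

Op 1: fork(P0) -> P1. 3 ppages; refcounts: pp0:2 pp1:2 pp2:2
Op 2: write(P1, v0, 109). refcount(pp0)=2>1 -> COPY to pp3. 4 ppages; refcounts: pp0:1 pp1:2 pp2:2 pp3:1
Op 3: write(P0, v0, 173). refcount(pp0)=1 -> write in place. 4 ppages; refcounts: pp0:1 pp1:2 pp2:2 pp3:1
Op 4: read(P1, v1) -> 39. No state change.
Op 5: read(P1, v0) -> 109. No state change.
Op 6: fork(P0) -> P2. 4 ppages; refcounts: pp0:2 pp1:3 pp2:3 pp3:1
Op 7: fork(P0) -> P3. 4 ppages; refcounts: pp0:3 pp1:4 pp2:4 pp3:1
Op 8: write(P0, v2, 142). refcount(pp2)=4>1 -> COPY to pp4. 5 ppages; refcounts: pp0:3 pp1:4 pp2:3 pp3:1 pp4:1
Op 9: read(P0, v0) -> 173. No state change.
Op 10: write(P2, v0, 197). refcount(pp0)=3>1 -> COPY to pp5. 6 ppages; refcounts: pp0:2 pp1:4 pp2:3 pp3:1 pp4:1 pp5:1

yes no yes yes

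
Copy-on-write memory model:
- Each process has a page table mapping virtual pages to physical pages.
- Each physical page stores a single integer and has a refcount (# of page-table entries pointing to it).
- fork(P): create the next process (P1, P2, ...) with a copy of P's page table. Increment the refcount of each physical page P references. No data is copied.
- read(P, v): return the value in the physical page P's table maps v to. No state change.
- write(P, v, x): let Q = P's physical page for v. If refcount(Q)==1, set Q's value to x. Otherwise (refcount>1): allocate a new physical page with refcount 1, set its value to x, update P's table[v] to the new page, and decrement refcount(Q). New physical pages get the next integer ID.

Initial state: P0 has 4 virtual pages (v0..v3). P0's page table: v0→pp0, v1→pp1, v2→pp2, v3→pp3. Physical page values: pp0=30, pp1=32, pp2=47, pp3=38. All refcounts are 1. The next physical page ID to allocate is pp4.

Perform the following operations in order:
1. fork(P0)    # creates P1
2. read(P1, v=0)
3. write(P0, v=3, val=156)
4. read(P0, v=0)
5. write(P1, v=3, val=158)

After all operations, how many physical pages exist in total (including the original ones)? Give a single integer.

Op 1: fork(P0) -> P1. 4 ppages; refcounts: pp0:2 pp1:2 pp2:2 pp3:2
Op 2: read(P1, v0) -> 30. No state change.
Op 3: write(P0, v3, 156). refcount(pp3)=2>1 -> COPY to pp4. 5 ppages; refcounts: pp0:2 pp1:2 pp2:2 pp3:1 pp4:1
Op 4: read(P0, v0) -> 30. No state change.
Op 5: write(P1, v3, 158). refcount(pp3)=1 -> write in place. 5 ppages; refcounts: pp0:2 pp1:2 pp2:2 pp3:1 pp4:1

Answer: 5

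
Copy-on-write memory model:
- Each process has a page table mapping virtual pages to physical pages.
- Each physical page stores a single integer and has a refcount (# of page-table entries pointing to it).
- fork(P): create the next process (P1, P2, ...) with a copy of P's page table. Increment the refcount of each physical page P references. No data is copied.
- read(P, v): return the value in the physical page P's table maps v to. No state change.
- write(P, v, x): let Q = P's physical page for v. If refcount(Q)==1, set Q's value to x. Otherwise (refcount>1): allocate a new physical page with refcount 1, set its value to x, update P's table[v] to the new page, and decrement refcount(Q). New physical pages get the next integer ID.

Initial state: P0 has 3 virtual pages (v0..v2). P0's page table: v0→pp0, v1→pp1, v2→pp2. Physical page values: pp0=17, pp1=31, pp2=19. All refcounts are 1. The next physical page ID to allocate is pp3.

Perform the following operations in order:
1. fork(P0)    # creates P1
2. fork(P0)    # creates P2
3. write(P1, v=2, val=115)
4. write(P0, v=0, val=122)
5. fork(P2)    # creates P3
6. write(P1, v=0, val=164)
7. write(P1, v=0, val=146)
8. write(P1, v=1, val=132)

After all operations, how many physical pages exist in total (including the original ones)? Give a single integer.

Answer: 7

Derivation:
Op 1: fork(P0) -> P1. 3 ppages; refcounts: pp0:2 pp1:2 pp2:2
Op 2: fork(P0) -> P2. 3 ppages; refcounts: pp0:3 pp1:3 pp2:3
Op 3: write(P1, v2, 115). refcount(pp2)=3>1 -> COPY to pp3. 4 ppages; refcounts: pp0:3 pp1:3 pp2:2 pp3:1
Op 4: write(P0, v0, 122). refcount(pp0)=3>1 -> COPY to pp4. 5 ppages; refcounts: pp0:2 pp1:3 pp2:2 pp3:1 pp4:1
Op 5: fork(P2) -> P3. 5 ppages; refcounts: pp0:3 pp1:4 pp2:3 pp3:1 pp4:1
Op 6: write(P1, v0, 164). refcount(pp0)=3>1 -> COPY to pp5. 6 ppages; refcounts: pp0:2 pp1:4 pp2:3 pp3:1 pp4:1 pp5:1
Op 7: write(P1, v0, 146). refcount(pp5)=1 -> write in place. 6 ppages; refcounts: pp0:2 pp1:4 pp2:3 pp3:1 pp4:1 pp5:1
Op 8: write(P1, v1, 132). refcount(pp1)=4>1 -> COPY to pp6. 7 ppages; refcounts: pp0:2 pp1:3 pp2:3 pp3:1 pp4:1 pp5:1 pp6:1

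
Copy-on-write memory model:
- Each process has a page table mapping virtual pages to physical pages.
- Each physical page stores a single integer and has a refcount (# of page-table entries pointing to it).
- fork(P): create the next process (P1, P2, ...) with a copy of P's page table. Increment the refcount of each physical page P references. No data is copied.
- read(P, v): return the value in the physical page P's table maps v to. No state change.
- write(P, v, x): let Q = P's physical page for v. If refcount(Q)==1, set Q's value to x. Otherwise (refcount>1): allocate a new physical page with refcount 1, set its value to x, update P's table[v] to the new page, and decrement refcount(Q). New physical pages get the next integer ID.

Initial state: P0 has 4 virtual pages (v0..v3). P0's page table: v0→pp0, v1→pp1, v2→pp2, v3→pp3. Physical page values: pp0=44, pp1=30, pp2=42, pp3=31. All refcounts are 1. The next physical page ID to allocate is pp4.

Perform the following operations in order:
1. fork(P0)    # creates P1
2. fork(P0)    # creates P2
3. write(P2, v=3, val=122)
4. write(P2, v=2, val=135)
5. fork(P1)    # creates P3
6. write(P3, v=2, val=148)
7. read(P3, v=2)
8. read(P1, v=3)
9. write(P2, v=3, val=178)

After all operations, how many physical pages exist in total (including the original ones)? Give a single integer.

Answer: 7

Derivation:
Op 1: fork(P0) -> P1. 4 ppages; refcounts: pp0:2 pp1:2 pp2:2 pp3:2
Op 2: fork(P0) -> P2. 4 ppages; refcounts: pp0:3 pp1:3 pp2:3 pp3:3
Op 3: write(P2, v3, 122). refcount(pp3)=3>1 -> COPY to pp4. 5 ppages; refcounts: pp0:3 pp1:3 pp2:3 pp3:2 pp4:1
Op 4: write(P2, v2, 135). refcount(pp2)=3>1 -> COPY to pp5. 6 ppages; refcounts: pp0:3 pp1:3 pp2:2 pp3:2 pp4:1 pp5:1
Op 5: fork(P1) -> P3. 6 ppages; refcounts: pp0:4 pp1:4 pp2:3 pp3:3 pp4:1 pp5:1
Op 6: write(P3, v2, 148). refcount(pp2)=3>1 -> COPY to pp6. 7 ppages; refcounts: pp0:4 pp1:4 pp2:2 pp3:3 pp4:1 pp5:1 pp6:1
Op 7: read(P3, v2) -> 148. No state change.
Op 8: read(P1, v3) -> 31. No state change.
Op 9: write(P2, v3, 178). refcount(pp4)=1 -> write in place. 7 ppages; refcounts: pp0:4 pp1:4 pp2:2 pp3:3 pp4:1 pp5:1 pp6:1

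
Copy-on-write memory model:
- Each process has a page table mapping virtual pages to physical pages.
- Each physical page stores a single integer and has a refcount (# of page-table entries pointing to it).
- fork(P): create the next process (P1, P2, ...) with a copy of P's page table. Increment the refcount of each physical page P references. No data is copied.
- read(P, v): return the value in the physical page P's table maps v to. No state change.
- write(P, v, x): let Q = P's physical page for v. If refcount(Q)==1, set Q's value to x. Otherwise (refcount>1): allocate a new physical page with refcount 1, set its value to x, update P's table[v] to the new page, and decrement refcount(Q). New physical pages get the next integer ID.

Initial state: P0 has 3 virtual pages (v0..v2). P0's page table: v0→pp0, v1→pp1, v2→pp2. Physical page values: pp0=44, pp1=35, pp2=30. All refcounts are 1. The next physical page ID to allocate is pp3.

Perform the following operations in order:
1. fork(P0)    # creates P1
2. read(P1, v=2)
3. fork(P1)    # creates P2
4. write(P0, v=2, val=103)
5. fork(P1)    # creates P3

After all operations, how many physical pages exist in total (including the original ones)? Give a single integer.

Op 1: fork(P0) -> P1. 3 ppages; refcounts: pp0:2 pp1:2 pp2:2
Op 2: read(P1, v2) -> 30. No state change.
Op 3: fork(P1) -> P2. 3 ppages; refcounts: pp0:3 pp1:3 pp2:3
Op 4: write(P0, v2, 103). refcount(pp2)=3>1 -> COPY to pp3. 4 ppages; refcounts: pp0:3 pp1:3 pp2:2 pp3:1
Op 5: fork(P1) -> P3. 4 ppages; refcounts: pp0:4 pp1:4 pp2:3 pp3:1

Answer: 4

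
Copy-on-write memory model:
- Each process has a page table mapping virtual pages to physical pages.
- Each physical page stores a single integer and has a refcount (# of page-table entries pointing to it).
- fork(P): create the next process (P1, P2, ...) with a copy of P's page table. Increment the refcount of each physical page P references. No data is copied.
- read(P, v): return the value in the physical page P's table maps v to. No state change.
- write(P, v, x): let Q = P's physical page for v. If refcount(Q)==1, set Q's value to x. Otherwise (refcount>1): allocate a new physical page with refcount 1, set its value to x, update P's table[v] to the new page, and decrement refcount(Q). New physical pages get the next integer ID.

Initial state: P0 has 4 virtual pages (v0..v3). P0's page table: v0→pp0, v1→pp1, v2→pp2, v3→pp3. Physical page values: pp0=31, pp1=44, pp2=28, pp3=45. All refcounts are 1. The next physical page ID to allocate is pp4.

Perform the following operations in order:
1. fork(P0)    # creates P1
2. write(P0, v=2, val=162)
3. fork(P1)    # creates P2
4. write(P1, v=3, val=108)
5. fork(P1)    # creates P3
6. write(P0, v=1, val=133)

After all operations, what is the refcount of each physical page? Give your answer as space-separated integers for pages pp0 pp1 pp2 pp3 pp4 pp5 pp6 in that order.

Answer: 4 3 3 2 1 2 1

Derivation:
Op 1: fork(P0) -> P1. 4 ppages; refcounts: pp0:2 pp1:2 pp2:2 pp3:2
Op 2: write(P0, v2, 162). refcount(pp2)=2>1 -> COPY to pp4. 5 ppages; refcounts: pp0:2 pp1:2 pp2:1 pp3:2 pp4:1
Op 3: fork(P1) -> P2. 5 ppages; refcounts: pp0:3 pp1:3 pp2:2 pp3:3 pp4:1
Op 4: write(P1, v3, 108). refcount(pp3)=3>1 -> COPY to pp5. 6 ppages; refcounts: pp0:3 pp1:3 pp2:2 pp3:2 pp4:1 pp5:1
Op 5: fork(P1) -> P3. 6 ppages; refcounts: pp0:4 pp1:4 pp2:3 pp3:2 pp4:1 pp5:2
Op 6: write(P0, v1, 133). refcount(pp1)=4>1 -> COPY to pp6. 7 ppages; refcounts: pp0:4 pp1:3 pp2:3 pp3:2 pp4:1 pp5:2 pp6:1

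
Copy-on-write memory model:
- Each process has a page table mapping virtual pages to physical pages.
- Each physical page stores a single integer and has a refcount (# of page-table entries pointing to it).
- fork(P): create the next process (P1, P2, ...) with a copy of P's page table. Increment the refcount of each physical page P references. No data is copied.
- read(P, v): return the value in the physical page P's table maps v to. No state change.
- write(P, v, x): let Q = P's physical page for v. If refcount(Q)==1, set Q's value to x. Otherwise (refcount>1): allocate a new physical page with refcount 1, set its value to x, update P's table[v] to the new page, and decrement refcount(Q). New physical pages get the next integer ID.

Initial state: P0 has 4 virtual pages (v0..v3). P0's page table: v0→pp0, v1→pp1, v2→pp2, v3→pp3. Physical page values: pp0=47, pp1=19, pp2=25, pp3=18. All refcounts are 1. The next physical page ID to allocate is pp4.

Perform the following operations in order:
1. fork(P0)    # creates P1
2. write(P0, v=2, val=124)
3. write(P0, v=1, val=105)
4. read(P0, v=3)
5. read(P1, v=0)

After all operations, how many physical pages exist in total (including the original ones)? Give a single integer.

Answer: 6

Derivation:
Op 1: fork(P0) -> P1. 4 ppages; refcounts: pp0:2 pp1:2 pp2:2 pp3:2
Op 2: write(P0, v2, 124). refcount(pp2)=2>1 -> COPY to pp4. 5 ppages; refcounts: pp0:2 pp1:2 pp2:1 pp3:2 pp4:1
Op 3: write(P0, v1, 105). refcount(pp1)=2>1 -> COPY to pp5. 6 ppages; refcounts: pp0:2 pp1:1 pp2:1 pp3:2 pp4:1 pp5:1
Op 4: read(P0, v3) -> 18. No state change.
Op 5: read(P1, v0) -> 47. No state change.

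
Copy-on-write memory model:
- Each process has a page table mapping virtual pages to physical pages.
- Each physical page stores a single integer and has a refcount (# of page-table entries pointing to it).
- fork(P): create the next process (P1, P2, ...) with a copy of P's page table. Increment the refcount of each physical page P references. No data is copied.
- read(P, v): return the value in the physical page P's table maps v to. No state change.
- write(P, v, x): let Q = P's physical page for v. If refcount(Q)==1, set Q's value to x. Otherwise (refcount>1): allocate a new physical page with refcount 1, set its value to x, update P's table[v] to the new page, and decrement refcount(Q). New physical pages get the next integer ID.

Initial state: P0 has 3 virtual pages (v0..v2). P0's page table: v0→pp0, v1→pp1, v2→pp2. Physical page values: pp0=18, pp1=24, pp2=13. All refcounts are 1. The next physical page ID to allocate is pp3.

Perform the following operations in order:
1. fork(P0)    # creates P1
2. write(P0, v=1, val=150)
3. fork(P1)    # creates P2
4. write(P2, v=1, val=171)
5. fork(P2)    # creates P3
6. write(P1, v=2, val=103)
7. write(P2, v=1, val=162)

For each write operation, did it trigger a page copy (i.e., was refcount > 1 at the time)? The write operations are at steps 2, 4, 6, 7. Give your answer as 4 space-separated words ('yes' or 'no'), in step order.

Op 1: fork(P0) -> P1. 3 ppages; refcounts: pp0:2 pp1:2 pp2:2
Op 2: write(P0, v1, 150). refcount(pp1)=2>1 -> COPY to pp3. 4 ppages; refcounts: pp0:2 pp1:1 pp2:2 pp3:1
Op 3: fork(P1) -> P2. 4 ppages; refcounts: pp0:3 pp1:2 pp2:3 pp3:1
Op 4: write(P2, v1, 171). refcount(pp1)=2>1 -> COPY to pp4. 5 ppages; refcounts: pp0:3 pp1:1 pp2:3 pp3:1 pp4:1
Op 5: fork(P2) -> P3. 5 ppages; refcounts: pp0:4 pp1:1 pp2:4 pp3:1 pp4:2
Op 6: write(P1, v2, 103). refcount(pp2)=4>1 -> COPY to pp5. 6 ppages; refcounts: pp0:4 pp1:1 pp2:3 pp3:1 pp4:2 pp5:1
Op 7: write(P2, v1, 162). refcount(pp4)=2>1 -> COPY to pp6. 7 ppages; refcounts: pp0:4 pp1:1 pp2:3 pp3:1 pp4:1 pp5:1 pp6:1

yes yes yes yes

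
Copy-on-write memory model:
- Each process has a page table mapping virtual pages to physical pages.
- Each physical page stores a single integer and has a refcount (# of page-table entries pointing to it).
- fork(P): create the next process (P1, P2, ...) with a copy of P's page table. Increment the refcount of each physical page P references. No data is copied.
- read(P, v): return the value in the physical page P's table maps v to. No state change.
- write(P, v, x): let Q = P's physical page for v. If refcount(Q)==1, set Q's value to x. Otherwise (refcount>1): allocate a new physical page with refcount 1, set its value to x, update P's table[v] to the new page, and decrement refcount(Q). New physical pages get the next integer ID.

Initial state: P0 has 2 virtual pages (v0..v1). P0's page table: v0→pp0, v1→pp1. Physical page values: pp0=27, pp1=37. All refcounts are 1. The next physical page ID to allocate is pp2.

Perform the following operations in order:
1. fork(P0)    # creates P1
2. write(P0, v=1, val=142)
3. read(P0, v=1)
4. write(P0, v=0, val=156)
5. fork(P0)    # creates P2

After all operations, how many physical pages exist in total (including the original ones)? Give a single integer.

Answer: 4

Derivation:
Op 1: fork(P0) -> P1. 2 ppages; refcounts: pp0:2 pp1:2
Op 2: write(P0, v1, 142). refcount(pp1)=2>1 -> COPY to pp2. 3 ppages; refcounts: pp0:2 pp1:1 pp2:1
Op 3: read(P0, v1) -> 142. No state change.
Op 4: write(P0, v0, 156). refcount(pp0)=2>1 -> COPY to pp3. 4 ppages; refcounts: pp0:1 pp1:1 pp2:1 pp3:1
Op 5: fork(P0) -> P2. 4 ppages; refcounts: pp0:1 pp1:1 pp2:2 pp3:2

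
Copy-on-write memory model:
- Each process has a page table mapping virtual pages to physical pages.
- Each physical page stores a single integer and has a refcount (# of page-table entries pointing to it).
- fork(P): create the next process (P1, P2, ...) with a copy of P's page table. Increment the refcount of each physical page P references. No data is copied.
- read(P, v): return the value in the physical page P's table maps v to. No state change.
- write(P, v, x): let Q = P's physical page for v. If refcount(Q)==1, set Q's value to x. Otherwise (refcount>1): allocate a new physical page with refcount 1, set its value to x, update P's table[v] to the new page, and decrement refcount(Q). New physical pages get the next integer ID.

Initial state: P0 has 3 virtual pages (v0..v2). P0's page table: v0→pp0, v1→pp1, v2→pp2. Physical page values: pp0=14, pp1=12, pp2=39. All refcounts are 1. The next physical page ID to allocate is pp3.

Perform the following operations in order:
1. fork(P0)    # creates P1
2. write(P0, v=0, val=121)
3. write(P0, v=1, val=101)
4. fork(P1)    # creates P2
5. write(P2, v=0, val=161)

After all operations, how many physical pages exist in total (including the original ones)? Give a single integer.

Op 1: fork(P0) -> P1. 3 ppages; refcounts: pp0:2 pp1:2 pp2:2
Op 2: write(P0, v0, 121). refcount(pp0)=2>1 -> COPY to pp3. 4 ppages; refcounts: pp0:1 pp1:2 pp2:2 pp3:1
Op 3: write(P0, v1, 101). refcount(pp1)=2>1 -> COPY to pp4. 5 ppages; refcounts: pp0:1 pp1:1 pp2:2 pp3:1 pp4:1
Op 4: fork(P1) -> P2. 5 ppages; refcounts: pp0:2 pp1:2 pp2:3 pp3:1 pp4:1
Op 5: write(P2, v0, 161). refcount(pp0)=2>1 -> COPY to pp5. 6 ppages; refcounts: pp0:1 pp1:2 pp2:3 pp3:1 pp4:1 pp5:1

Answer: 6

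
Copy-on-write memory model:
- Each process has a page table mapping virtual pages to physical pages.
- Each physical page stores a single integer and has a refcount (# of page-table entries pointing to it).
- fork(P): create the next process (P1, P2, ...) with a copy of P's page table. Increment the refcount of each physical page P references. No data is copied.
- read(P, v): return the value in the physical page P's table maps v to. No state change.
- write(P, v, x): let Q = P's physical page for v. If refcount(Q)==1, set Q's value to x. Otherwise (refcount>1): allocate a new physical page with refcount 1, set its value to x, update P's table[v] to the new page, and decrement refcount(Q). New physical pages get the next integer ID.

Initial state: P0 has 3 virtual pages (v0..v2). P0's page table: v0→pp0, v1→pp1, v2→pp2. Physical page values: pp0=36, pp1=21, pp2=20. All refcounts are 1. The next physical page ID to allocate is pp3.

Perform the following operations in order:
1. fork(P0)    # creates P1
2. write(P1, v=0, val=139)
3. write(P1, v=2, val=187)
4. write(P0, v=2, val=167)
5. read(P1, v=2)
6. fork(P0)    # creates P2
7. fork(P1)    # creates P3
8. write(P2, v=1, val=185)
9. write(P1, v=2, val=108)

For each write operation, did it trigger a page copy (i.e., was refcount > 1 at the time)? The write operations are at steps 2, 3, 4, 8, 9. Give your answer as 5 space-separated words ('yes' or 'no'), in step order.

Op 1: fork(P0) -> P1. 3 ppages; refcounts: pp0:2 pp1:2 pp2:2
Op 2: write(P1, v0, 139). refcount(pp0)=2>1 -> COPY to pp3. 4 ppages; refcounts: pp0:1 pp1:2 pp2:2 pp3:1
Op 3: write(P1, v2, 187). refcount(pp2)=2>1 -> COPY to pp4. 5 ppages; refcounts: pp0:1 pp1:2 pp2:1 pp3:1 pp4:1
Op 4: write(P0, v2, 167). refcount(pp2)=1 -> write in place. 5 ppages; refcounts: pp0:1 pp1:2 pp2:1 pp3:1 pp4:1
Op 5: read(P1, v2) -> 187. No state change.
Op 6: fork(P0) -> P2. 5 ppages; refcounts: pp0:2 pp1:3 pp2:2 pp3:1 pp4:1
Op 7: fork(P1) -> P3. 5 ppages; refcounts: pp0:2 pp1:4 pp2:2 pp3:2 pp4:2
Op 8: write(P2, v1, 185). refcount(pp1)=4>1 -> COPY to pp5. 6 ppages; refcounts: pp0:2 pp1:3 pp2:2 pp3:2 pp4:2 pp5:1
Op 9: write(P1, v2, 108). refcount(pp4)=2>1 -> COPY to pp6. 7 ppages; refcounts: pp0:2 pp1:3 pp2:2 pp3:2 pp4:1 pp5:1 pp6:1

yes yes no yes yes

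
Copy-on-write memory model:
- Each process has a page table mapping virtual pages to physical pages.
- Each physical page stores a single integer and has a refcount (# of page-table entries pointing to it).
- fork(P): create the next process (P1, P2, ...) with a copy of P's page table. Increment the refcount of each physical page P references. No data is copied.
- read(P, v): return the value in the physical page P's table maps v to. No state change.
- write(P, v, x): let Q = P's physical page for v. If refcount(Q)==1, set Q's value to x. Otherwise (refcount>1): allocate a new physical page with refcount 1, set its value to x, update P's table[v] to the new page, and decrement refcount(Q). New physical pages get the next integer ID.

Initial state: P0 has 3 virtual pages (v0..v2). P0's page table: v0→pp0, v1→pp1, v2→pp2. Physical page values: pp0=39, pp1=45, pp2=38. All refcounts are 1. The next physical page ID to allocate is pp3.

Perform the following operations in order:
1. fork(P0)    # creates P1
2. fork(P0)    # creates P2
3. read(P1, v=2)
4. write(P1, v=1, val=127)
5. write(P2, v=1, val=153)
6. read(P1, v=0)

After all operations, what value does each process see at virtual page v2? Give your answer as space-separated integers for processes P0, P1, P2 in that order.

Op 1: fork(P0) -> P1. 3 ppages; refcounts: pp0:2 pp1:2 pp2:2
Op 2: fork(P0) -> P2. 3 ppages; refcounts: pp0:3 pp1:3 pp2:3
Op 3: read(P1, v2) -> 38. No state change.
Op 4: write(P1, v1, 127). refcount(pp1)=3>1 -> COPY to pp3. 4 ppages; refcounts: pp0:3 pp1:2 pp2:3 pp3:1
Op 5: write(P2, v1, 153). refcount(pp1)=2>1 -> COPY to pp4. 5 ppages; refcounts: pp0:3 pp1:1 pp2:3 pp3:1 pp4:1
Op 6: read(P1, v0) -> 39. No state change.
P0: v2 -> pp2 = 38
P1: v2 -> pp2 = 38
P2: v2 -> pp2 = 38

Answer: 38 38 38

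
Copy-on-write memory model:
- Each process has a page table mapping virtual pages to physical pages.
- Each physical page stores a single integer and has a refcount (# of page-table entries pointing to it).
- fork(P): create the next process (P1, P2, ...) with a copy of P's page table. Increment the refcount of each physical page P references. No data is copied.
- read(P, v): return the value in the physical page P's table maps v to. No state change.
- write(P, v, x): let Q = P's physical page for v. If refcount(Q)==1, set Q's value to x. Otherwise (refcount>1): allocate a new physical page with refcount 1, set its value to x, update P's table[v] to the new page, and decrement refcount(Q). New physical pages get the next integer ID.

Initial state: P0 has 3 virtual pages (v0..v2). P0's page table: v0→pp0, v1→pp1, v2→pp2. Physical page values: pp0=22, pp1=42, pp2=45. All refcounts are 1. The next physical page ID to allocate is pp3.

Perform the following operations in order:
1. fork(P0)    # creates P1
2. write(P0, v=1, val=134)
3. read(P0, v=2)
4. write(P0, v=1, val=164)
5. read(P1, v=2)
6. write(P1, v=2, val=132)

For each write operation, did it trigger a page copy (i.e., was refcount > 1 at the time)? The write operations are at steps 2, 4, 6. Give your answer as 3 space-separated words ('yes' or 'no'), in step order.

Op 1: fork(P0) -> P1. 3 ppages; refcounts: pp0:2 pp1:2 pp2:2
Op 2: write(P0, v1, 134). refcount(pp1)=2>1 -> COPY to pp3. 4 ppages; refcounts: pp0:2 pp1:1 pp2:2 pp3:1
Op 3: read(P0, v2) -> 45. No state change.
Op 4: write(P0, v1, 164). refcount(pp3)=1 -> write in place. 4 ppages; refcounts: pp0:2 pp1:1 pp2:2 pp3:1
Op 5: read(P1, v2) -> 45. No state change.
Op 6: write(P1, v2, 132). refcount(pp2)=2>1 -> COPY to pp4. 5 ppages; refcounts: pp0:2 pp1:1 pp2:1 pp3:1 pp4:1

yes no yes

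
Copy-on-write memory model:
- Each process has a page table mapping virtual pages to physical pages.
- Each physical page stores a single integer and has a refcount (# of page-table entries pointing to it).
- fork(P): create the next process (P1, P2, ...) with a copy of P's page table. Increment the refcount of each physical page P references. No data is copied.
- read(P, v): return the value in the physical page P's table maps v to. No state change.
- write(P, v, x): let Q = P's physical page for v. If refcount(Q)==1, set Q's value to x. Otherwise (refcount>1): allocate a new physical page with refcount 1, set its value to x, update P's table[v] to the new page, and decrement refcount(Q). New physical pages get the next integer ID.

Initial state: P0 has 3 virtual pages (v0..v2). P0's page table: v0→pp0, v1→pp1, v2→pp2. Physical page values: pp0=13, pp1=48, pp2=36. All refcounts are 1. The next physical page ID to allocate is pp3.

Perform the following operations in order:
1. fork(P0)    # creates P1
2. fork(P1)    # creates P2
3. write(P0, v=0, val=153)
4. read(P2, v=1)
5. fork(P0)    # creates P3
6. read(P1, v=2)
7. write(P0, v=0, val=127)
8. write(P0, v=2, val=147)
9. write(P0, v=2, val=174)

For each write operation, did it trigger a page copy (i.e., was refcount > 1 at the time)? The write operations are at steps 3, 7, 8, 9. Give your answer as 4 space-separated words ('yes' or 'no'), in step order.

Op 1: fork(P0) -> P1. 3 ppages; refcounts: pp0:2 pp1:2 pp2:2
Op 2: fork(P1) -> P2. 3 ppages; refcounts: pp0:3 pp1:3 pp2:3
Op 3: write(P0, v0, 153). refcount(pp0)=3>1 -> COPY to pp3. 4 ppages; refcounts: pp0:2 pp1:3 pp2:3 pp3:1
Op 4: read(P2, v1) -> 48. No state change.
Op 5: fork(P0) -> P3. 4 ppages; refcounts: pp0:2 pp1:4 pp2:4 pp3:2
Op 6: read(P1, v2) -> 36. No state change.
Op 7: write(P0, v0, 127). refcount(pp3)=2>1 -> COPY to pp4. 5 ppages; refcounts: pp0:2 pp1:4 pp2:4 pp3:1 pp4:1
Op 8: write(P0, v2, 147). refcount(pp2)=4>1 -> COPY to pp5. 6 ppages; refcounts: pp0:2 pp1:4 pp2:3 pp3:1 pp4:1 pp5:1
Op 9: write(P0, v2, 174). refcount(pp5)=1 -> write in place. 6 ppages; refcounts: pp0:2 pp1:4 pp2:3 pp3:1 pp4:1 pp5:1

yes yes yes no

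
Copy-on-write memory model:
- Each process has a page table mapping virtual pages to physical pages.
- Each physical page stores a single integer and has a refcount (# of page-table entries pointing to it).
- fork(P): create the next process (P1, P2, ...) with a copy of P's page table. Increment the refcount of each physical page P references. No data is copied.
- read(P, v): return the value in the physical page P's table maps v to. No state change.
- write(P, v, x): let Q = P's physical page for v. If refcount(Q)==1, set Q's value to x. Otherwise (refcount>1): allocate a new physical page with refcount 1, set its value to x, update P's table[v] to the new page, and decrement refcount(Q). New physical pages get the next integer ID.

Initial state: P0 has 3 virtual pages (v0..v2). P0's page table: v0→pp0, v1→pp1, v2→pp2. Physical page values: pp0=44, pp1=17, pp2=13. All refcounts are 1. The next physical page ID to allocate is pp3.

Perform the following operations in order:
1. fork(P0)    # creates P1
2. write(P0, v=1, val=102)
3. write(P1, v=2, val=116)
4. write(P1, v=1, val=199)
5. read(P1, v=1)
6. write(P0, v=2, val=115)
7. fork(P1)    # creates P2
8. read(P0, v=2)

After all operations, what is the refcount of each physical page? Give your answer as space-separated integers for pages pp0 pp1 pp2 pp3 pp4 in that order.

Answer: 3 2 1 1 2

Derivation:
Op 1: fork(P0) -> P1. 3 ppages; refcounts: pp0:2 pp1:2 pp2:2
Op 2: write(P0, v1, 102). refcount(pp1)=2>1 -> COPY to pp3. 4 ppages; refcounts: pp0:2 pp1:1 pp2:2 pp3:1
Op 3: write(P1, v2, 116). refcount(pp2)=2>1 -> COPY to pp4. 5 ppages; refcounts: pp0:2 pp1:1 pp2:1 pp3:1 pp4:1
Op 4: write(P1, v1, 199). refcount(pp1)=1 -> write in place. 5 ppages; refcounts: pp0:2 pp1:1 pp2:1 pp3:1 pp4:1
Op 5: read(P1, v1) -> 199. No state change.
Op 6: write(P0, v2, 115). refcount(pp2)=1 -> write in place. 5 ppages; refcounts: pp0:2 pp1:1 pp2:1 pp3:1 pp4:1
Op 7: fork(P1) -> P2. 5 ppages; refcounts: pp0:3 pp1:2 pp2:1 pp3:1 pp4:2
Op 8: read(P0, v2) -> 115. No state change.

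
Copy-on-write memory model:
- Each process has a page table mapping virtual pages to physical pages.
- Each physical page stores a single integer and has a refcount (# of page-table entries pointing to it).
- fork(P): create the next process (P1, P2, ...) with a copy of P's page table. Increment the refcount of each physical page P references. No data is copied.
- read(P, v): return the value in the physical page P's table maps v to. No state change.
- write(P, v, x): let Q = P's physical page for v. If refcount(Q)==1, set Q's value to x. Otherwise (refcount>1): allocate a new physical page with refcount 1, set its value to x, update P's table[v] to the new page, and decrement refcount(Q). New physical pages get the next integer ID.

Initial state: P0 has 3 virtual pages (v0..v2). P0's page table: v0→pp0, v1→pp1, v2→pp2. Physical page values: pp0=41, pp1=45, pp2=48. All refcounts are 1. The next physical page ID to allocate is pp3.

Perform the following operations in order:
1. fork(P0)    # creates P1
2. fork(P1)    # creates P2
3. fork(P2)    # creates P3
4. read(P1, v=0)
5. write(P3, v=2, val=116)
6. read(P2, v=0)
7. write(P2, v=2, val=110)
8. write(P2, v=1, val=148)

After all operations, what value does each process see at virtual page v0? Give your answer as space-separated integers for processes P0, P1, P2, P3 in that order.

Op 1: fork(P0) -> P1. 3 ppages; refcounts: pp0:2 pp1:2 pp2:2
Op 2: fork(P1) -> P2. 3 ppages; refcounts: pp0:3 pp1:3 pp2:3
Op 3: fork(P2) -> P3. 3 ppages; refcounts: pp0:4 pp1:4 pp2:4
Op 4: read(P1, v0) -> 41. No state change.
Op 5: write(P3, v2, 116). refcount(pp2)=4>1 -> COPY to pp3. 4 ppages; refcounts: pp0:4 pp1:4 pp2:3 pp3:1
Op 6: read(P2, v0) -> 41. No state change.
Op 7: write(P2, v2, 110). refcount(pp2)=3>1 -> COPY to pp4. 5 ppages; refcounts: pp0:4 pp1:4 pp2:2 pp3:1 pp4:1
Op 8: write(P2, v1, 148). refcount(pp1)=4>1 -> COPY to pp5. 6 ppages; refcounts: pp0:4 pp1:3 pp2:2 pp3:1 pp4:1 pp5:1
P0: v0 -> pp0 = 41
P1: v0 -> pp0 = 41
P2: v0 -> pp0 = 41
P3: v0 -> pp0 = 41

Answer: 41 41 41 41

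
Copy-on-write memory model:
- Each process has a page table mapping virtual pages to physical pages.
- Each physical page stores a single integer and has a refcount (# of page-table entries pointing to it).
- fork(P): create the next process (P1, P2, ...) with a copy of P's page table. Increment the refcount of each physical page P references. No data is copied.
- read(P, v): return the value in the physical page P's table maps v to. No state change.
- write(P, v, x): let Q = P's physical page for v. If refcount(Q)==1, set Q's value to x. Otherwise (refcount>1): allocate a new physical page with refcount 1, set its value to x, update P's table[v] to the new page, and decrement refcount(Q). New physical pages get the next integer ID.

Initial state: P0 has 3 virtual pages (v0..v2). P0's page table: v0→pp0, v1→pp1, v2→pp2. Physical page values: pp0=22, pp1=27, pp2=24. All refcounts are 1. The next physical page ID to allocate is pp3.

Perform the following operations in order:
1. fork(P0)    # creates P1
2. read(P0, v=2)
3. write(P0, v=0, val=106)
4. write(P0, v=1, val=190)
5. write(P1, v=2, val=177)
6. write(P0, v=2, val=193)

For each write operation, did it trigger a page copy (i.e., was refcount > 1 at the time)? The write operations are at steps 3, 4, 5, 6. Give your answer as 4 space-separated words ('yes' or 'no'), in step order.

Op 1: fork(P0) -> P1. 3 ppages; refcounts: pp0:2 pp1:2 pp2:2
Op 2: read(P0, v2) -> 24. No state change.
Op 3: write(P0, v0, 106). refcount(pp0)=2>1 -> COPY to pp3. 4 ppages; refcounts: pp0:1 pp1:2 pp2:2 pp3:1
Op 4: write(P0, v1, 190). refcount(pp1)=2>1 -> COPY to pp4. 5 ppages; refcounts: pp0:1 pp1:1 pp2:2 pp3:1 pp4:1
Op 5: write(P1, v2, 177). refcount(pp2)=2>1 -> COPY to pp5. 6 ppages; refcounts: pp0:1 pp1:1 pp2:1 pp3:1 pp4:1 pp5:1
Op 6: write(P0, v2, 193). refcount(pp2)=1 -> write in place. 6 ppages; refcounts: pp0:1 pp1:1 pp2:1 pp3:1 pp4:1 pp5:1

yes yes yes no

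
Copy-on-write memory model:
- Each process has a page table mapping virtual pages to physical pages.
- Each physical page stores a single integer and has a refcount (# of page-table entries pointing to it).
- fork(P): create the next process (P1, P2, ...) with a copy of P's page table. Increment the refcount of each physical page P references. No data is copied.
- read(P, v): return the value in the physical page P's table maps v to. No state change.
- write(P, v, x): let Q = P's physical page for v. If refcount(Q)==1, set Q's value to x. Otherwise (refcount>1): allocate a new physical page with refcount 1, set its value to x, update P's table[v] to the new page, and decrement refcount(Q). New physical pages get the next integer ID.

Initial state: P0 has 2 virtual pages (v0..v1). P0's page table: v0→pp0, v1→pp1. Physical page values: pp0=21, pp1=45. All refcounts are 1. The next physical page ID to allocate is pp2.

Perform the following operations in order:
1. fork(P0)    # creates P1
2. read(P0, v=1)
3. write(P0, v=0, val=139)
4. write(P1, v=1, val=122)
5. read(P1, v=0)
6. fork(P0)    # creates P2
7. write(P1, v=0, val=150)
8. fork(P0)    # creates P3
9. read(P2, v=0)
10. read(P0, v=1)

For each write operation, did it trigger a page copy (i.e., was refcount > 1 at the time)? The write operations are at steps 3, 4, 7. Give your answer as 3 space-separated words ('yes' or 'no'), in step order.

Op 1: fork(P0) -> P1. 2 ppages; refcounts: pp0:2 pp1:2
Op 2: read(P0, v1) -> 45. No state change.
Op 3: write(P0, v0, 139). refcount(pp0)=2>1 -> COPY to pp2. 3 ppages; refcounts: pp0:1 pp1:2 pp2:1
Op 4: write(P1, v1, 122). refcount(pp1)=2>1 -> COPY to pp3. 4 ppages; refcounts: pp0:1 pp1:1 pp2:1 pp3:1
Op 5: read(P1, v0) -> 21. No state change.
Op 6: fork(P0) -> P2. 4 ppages; refcounts: pp0:1 pp1:2 pp2:2 pp3:1
Op 7: write(P1, v0, 150). refcount(pp0)=1 -> write in place. 4 ppages; refcounts: pp0:1 pp1:2 pp2:2 pp3:1
Op 8: fork(P0) -> P3. 4 ppages; refcounts: pp0:1 pp1:3 pp2:3 pp3:1
Op 9: read(P2, v0) -> 139. No state change.
Op 10: read(P0, v1) -> 45. No state change.

yes yes no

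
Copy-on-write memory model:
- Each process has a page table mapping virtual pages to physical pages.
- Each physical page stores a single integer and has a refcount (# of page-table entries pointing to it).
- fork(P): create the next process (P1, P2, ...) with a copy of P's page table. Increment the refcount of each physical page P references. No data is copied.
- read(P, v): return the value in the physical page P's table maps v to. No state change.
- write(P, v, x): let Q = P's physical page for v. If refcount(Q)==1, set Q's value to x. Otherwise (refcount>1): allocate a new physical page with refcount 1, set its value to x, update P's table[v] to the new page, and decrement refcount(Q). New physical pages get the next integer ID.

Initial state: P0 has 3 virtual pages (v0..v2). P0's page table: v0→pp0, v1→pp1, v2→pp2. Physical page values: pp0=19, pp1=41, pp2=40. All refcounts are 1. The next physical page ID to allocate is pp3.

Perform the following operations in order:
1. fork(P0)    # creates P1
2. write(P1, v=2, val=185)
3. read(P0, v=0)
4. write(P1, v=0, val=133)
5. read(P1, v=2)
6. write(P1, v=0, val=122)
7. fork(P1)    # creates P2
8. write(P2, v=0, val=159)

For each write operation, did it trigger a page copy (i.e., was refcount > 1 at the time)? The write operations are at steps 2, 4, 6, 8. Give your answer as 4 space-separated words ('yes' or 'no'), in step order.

Op 1: fork(P0) -> P1. 3 ppages; refcounts: pp0:2 pp1:2 pp2:2
Op 2: write(P1, v2, 185). refcount(pp2)=2>1 -> COPY to pp3. 4 ppages; refcounts: pp0:2 pp1:2 pp2:1 pp3:1
Op 3: read(P0, v0) -> 19. No state change.
Op 4: write(P1, v0, 133). refcount(pp0)=2>1 -> COPY to pp4. 5 ppages; refcounts: pp0:1 pp1:2 pp2:1 pp3:1 pp4:1
Op 5: read(P1, v2) -> 185. No state change.
Op 6: write(P1, v0, 122). refcount(pp4)=1 -> write in place. 5 ppages; refcounts: pp0:1 pp1:2 pp2:1 pp3:1 pp4:1
Op 7: fork(P1) -> P2. 5 ppages; refcounts: pp0:1 pp1:3 pp2:1 pp3:2 pp4:2
Op 8: write(P2, v0, 159). refcount(pp4)=2>1 -> COPY to pp5. 6 ppages; refcounts: pp0:1 pp1:3 pp2:1 pp3:2 pp4:1 pp5:1

yes yes no yes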